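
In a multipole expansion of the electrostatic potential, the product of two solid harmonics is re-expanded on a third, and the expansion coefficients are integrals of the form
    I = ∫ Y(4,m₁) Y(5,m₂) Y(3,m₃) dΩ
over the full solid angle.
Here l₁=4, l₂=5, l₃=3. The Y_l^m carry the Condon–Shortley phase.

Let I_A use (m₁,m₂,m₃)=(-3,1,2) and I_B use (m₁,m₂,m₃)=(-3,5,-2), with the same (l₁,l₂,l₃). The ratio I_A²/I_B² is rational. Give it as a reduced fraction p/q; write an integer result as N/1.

121/210

Shared (l₁,l₂,l₃)=(4,5,3): N and (l;000)² cancel in I_A²/I_B².
A: Δ = 6!·2!·4!/13! = 1/180180; Racah Σ t=5..6: t=5:−1/1440 t=6:+1/17280 = -11/17280; ⇒ 3j(4 5 3; -3 1 2)² = 11/468, sgn +1
B: Δ = 6!·2!·4!/13! = 1/180180; Racah Σ t=6..6: t=6:+1/17280 = 1/17280; ⇒ 3j(4 5 3; -3 5 -2)² = 35/858, sgn -1
I_A²/I_B² = (11/468)/(35/858) = 121/210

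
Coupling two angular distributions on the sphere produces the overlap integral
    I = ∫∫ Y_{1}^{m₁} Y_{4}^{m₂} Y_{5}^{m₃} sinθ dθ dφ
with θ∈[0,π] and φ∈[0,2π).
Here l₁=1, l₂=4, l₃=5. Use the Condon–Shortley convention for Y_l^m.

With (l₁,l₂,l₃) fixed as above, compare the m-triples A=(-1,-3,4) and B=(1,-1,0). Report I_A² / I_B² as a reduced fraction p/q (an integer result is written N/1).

Same 1,4,5: normalisation and zero-m 3j drop out of the ratio.
A: Δ: 0! 2! 8! / 11! → 1/495; sum: t=0:+1/10080 = 1/10080; 3j²(1 4 5; -1 -3 4) = Δ·Π!·Σ² = 4/55  (sign -1)
B: Δ: 0! 2! 8! / 11! → 1/495; sum: t=0:+1/1440 = 1/1440; 3j²(1 4 5; 1 -1 0) = Δ·Π!·Σ² = 2/99  (sign -1)
I_A²/I_B² = (4/55)/(2/99) = 18/5

18/5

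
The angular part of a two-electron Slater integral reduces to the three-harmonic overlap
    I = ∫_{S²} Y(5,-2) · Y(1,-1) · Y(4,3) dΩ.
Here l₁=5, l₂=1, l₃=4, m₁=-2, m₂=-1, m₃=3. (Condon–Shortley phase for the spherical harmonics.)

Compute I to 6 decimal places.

0.085055

Rules hold: Σm=0, L=10 even, 4≤4≤6.
N = 11·3·9 = 297
Δ = 2!·8!·0!/11! = 1/495
Racah Σ t=1..1: t=1:−1/576 = -1/576
⇒ 3j(5 1 4; 0 0 0)² = 5/99, sgn -1
Racah Σ t=0..0: t=0:+1/10080 = 1/10080
⇒ 3j(5 1 4; -2 -1 3)² = 1/165, sgn -1
4πI² = N·(3j₀)²·(3jₘ)² = 1/11
I = +1·√(0.0909091/4π) = 0.08505478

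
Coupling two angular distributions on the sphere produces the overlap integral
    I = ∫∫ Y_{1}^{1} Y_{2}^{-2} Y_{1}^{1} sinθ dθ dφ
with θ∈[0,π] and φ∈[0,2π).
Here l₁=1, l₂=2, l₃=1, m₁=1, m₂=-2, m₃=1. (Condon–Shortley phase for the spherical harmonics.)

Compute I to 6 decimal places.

0.309019

Checks pass: Σm=0; 4 even; l₃=1∈[1,3].
(2·1+1)(2·2+1)(2·1+1) = 45
Δ: 2! 0! 2! / 5! → 1/30
sum: t=1:−1/1 = -1/1
3j²(1 2 1; 0 0 0) = Δ·Π!·Σ² = 2/15  (sign +1)
sum: t=0:+1/4 = 1/4
3j²(1 2 1; 1 -2 1) = Δ·Π!·Σ² = 1/5  (sign +1)
combine: 4πI² = 45·2/15·1/5 = 6/5
take √, sign +1: I = 0.30901936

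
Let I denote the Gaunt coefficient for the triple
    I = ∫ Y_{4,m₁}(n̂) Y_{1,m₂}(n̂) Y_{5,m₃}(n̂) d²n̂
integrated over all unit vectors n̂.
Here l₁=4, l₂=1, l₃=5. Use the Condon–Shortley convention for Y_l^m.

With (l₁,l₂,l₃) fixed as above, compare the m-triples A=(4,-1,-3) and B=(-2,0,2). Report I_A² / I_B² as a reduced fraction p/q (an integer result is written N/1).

1/21

Same 4,1,5: normalisation and zero-m 3j drop out of the ratio.
A: Δ: 0! 8! 2! / 11! → 1/495; sum: t=0:+1/80640 = 1/80640; 3j²(4 1 5; 4 -1 -3) = Δ·Π!·Σ² = 1/495  (sign +1)
B: Δ: 0! 8! 2! / 11! → 1/495; sum: t=0:+1/1440 = 1/1440; 3j²(4 1 5; -2 0 2) = Δ·Π!·Σ² = 7/165  (sign -1)
I_A²/I_B² = (1/495)/(7/165) = 1/21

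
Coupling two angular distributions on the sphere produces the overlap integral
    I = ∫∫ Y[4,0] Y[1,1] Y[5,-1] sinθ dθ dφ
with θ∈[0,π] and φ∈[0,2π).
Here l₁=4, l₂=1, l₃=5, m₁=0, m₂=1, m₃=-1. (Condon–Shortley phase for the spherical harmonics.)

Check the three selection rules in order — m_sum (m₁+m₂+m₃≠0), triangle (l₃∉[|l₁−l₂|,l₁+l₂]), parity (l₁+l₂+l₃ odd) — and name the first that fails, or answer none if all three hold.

none

m₁+m₂+m₃ = 0 + 1 − 1 = 0  ✓
triangle: |4−1|=3 ≤ l₃=5 ≤ 4+1=5  ✓
parity: l₁+l₂+l₃ = 10 is even  ✓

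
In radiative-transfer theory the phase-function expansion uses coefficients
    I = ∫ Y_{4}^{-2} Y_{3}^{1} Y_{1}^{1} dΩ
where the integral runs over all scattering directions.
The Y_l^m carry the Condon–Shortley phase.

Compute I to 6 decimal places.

0.238414

m-sum 0 ✓  L=8 even ✓  1≤1≤7 ✓
Π(2lᵢ+1) = 9×7×3 = 189
triangle coeff Δ(4,3,1) = 1/252
Σ_t [3,3]: t=3:−1/36 = -1/36
(3j)²=4/63 [(4 3 1; 0 0 0)], sign=+1
Σ_t [4,4]: t=4:+1/96 = 1/96
(3j)²=5/84 [(4 3 1; -2 1 1)], sign=+1
⇒ 4πI² = 5/7
I = (+1)√(5/7/(4π)) = 0.23841361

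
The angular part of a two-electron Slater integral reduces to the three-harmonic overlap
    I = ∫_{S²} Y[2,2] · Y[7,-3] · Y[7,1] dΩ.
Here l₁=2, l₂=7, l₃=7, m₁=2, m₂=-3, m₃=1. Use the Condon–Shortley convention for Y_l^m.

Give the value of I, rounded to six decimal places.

Checks pass: Σm=0; 16 even; l₃=7∈[5,9].
(2·2+1)(2·7+1)(2·7+1) = 1125
Δ: 2! 2! 12! / 17! → 1/185640
sum: t=0:+1/2419200 t=1:−1/518400 t=2:+1/2419200 = -1/907200
3j²(2 7 7; 0 0 0) = Δ·Π!·Σ² = 56/3315  (sign +1)
sum: t=0:+1/3870720 = 1/3870720
3j²(2 7 7; 2 -3 1) = Δ·Π!·Σ² = 135/6188  (sign +1)
combine: 4πI² = 1125·56/3315·135/6188 = 20250/48841
take √, sign +1: I = 0.18164160

0.181642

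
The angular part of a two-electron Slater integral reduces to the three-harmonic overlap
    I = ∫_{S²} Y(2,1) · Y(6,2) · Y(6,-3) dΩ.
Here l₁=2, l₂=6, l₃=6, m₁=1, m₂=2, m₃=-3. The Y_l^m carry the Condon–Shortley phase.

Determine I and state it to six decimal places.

-0.140463

Rules hold: Σm=0, L=14 even, 4≤6≤8.
N = 5·13·13 = 845
Δ = 2!·2!·10!/15! = 1/90090
Racah Σ t=0..2: t=0:+1/69120 t=1:−1/14400 t=2:+1/69120 = -7/172800
⇒ 3j(2 6 6; 0 0 0)² = 14/715, sgn -1
Racah Σ t=0..1: t=0:+1/161280 t=1:−1/60480 = -1/96768
⇒ 3j(2 6 6; 1 2 -3)² = 15/1001, sgn +1
4πI² = N·(3j₀)²·(3jₘ)² = 30/121
I = -1·√(0.247934/4π) = -0.14046335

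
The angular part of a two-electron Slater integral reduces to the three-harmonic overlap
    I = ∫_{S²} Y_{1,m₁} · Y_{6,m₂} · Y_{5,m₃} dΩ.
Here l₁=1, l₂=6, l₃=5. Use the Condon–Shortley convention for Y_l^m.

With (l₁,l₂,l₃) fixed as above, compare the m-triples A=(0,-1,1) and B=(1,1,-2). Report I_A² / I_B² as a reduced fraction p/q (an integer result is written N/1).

Same 1,6,5: normalisation and zero-m 3j drop out of the ratio.
A: Δ: 2! 0! 10! / 13! → 1/858; sum: t=1:−1/17280 = -1/17280; 3j²(1 6 5; 0 -1 1) = Δ·Π!·Σ² = 35/858  (sign -1)
B: Δ: 2! 0! 10! / 13! → 1/858; sum: t=0:+1/60480 = 1/60480; 3j²(1 6 5; 1 1 -2) = Δ·Π!·Σ² = 5/429  (sign -1)
I_A²/I_B² = (35/858)/(5/429) = 7/2

7/2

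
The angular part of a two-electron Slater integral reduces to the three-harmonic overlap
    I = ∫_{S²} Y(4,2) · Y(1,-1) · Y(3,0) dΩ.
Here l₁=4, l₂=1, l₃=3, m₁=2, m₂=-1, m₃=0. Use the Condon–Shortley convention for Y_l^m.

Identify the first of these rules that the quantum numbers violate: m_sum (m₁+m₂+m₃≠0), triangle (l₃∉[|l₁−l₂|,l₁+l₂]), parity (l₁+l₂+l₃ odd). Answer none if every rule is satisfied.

m_sum

Σmᵢ = 1  ✗
l₃∈[|l₁−l₂|,l₁+l₂]=[3,5], have l₃=3
Σlᵢ = 8 ⇒ even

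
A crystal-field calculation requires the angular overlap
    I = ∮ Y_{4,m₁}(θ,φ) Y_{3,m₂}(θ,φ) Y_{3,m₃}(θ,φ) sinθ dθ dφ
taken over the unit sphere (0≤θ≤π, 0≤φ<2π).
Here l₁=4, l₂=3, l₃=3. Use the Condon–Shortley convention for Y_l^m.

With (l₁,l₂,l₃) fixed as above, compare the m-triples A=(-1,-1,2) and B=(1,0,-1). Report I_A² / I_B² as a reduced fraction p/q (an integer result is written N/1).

Same 4,3,3: normalisation and zero-m 3j drop out of the ratio.
A: Δ: 4! 4! 2! / 11! → 1/34650; sum: t=1:−1/144 t=2:+1/48 = 1/72; 3j²(4 3 3; -1 -1 2) = Δ·Π!·Σ² = 16/693  (sign -1)
B: Δ: 4! 4! 2! / 11! → 1/34650; sum: t=1:−1/48 t=2:+1/24 t=3:−1/288 = 5/288; 3j²(4 3 3; 1 0 -1) = Δ·Π!·Σ² = 5/462  (sign +1)
I_A²/I_B² = (16/693)/(5/462) = 32/15

32/15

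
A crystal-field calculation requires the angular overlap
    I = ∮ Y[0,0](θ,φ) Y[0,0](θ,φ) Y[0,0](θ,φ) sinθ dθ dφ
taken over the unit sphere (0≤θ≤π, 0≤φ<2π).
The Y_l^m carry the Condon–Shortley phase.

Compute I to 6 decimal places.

0.282095

Checks pass: Σm=0; 0 even; l₃=0∈[0,0].
(2·0+1)(2·0+1)(2·0+1) = 1
Δ: 0! 0! 0! / 1! → 1/1
sum: t=0:+1/1 = 1/1
3j²(0 0 0; 0 0 0) = Δ·Π!·Σ² = 1/1  (sign +1)
(m-triple is (0,0,0) — same symbol as above.)
combine: 4πI² = 1·1·1 = 1/1
take √, sign +1: I = 0.28209479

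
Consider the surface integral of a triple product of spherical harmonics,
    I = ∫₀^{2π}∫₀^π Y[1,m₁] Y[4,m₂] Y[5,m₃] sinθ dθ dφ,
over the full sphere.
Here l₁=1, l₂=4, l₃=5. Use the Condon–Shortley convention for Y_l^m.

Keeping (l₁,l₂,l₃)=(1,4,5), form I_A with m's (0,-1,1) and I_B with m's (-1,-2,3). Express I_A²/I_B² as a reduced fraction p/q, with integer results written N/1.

Same 1,4,5: normalisation and zero-m 3j drop out of the ratio.
A: Δ: 0! 2! 8! / 11! → 1/495; sum: t=0:+1/720 = 1/720; 3j²(1 4 5; 0 -1 1) = Δ·Π!·Σ² = 8/165  (sign +1)
B: Δ: 0! 2! 8! / 11! → 1/495; sum: t=0:+1/2880 = 1/2880; 3j²(1 4 5; -1 -2 3) = Δ·Π!·Σ² = 28/495  (sign +1)
I_A²/I_B² = (8/165)/(28/495) = 6/7

6/7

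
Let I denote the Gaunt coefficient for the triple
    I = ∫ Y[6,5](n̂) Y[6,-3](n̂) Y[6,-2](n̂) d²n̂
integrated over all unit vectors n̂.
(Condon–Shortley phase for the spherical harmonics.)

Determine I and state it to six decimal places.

m-sum 0 ✓  L=18 even ✓  0≤6≤12 ✓
Π(2lᵢ+1) = 13×13×13 = 2197
triangle coeff Δ(6,6,6) = 1/325909584
Σ_t [0,6]: t=0:+1/373248000 t=1:−1/1728000 t=2:+1/110592 t=3:−1/46656 t=4:+1/110592 t=5:−1/1728000 t=6:+1/373248000 = -7/1555200
(3j)²=400/46189 [(6 6 6; 0 0 0)], sign=-1
Σ_t [0,1]: t=0:+1/3110400 t=1:−1/4147200 = 1/12441600
(3j)²=7/4199 [(6 6 6; 5 -3 -2)], sign=+1
⇒ 4πI² = 36400/1147619
I = (-1)√(36400/1147619/(4π)) = -0.05023968

-0.050240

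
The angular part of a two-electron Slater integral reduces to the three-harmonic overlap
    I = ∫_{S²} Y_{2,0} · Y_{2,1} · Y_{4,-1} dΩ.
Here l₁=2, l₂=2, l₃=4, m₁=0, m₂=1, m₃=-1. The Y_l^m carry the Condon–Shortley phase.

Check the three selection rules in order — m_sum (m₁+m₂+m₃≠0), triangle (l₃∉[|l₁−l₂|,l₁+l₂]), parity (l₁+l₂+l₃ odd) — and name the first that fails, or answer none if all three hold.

Σmᵢ = 0  ✓
l₃∈[|l₁−l₂|,l₁+l₂]=[0,4], have l₃=4  ✓
Σlᵢ = 8 ⇒ even  ✓

none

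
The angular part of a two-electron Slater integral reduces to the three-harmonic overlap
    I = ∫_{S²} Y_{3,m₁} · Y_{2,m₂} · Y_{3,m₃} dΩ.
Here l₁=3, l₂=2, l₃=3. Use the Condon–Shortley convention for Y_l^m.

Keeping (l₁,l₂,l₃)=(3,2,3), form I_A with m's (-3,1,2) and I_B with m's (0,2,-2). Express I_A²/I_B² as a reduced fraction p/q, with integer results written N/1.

Same 3,2,3: normalisation and zero-m 3j drop out of the ratio.
A: Δ: 2! 4! 2! / 9! → 1/3780; sum: t=2:+1/48 = 1/48; 3j²(3 2 3; -3 1 2) = Δ·Π!·Σ² = 5/84  (sign -1)
B: Δ: 2! 4! 2! / 9! → 1/3780; sum: t=2:+1/24 = 1/24; 3j²(3 2 3; 0 2 -2) = Δ·Π!·Σ² = 1/21  (sign -1)
I_A²/I_B² = (5/84)/(1/21) = 5/4

5/4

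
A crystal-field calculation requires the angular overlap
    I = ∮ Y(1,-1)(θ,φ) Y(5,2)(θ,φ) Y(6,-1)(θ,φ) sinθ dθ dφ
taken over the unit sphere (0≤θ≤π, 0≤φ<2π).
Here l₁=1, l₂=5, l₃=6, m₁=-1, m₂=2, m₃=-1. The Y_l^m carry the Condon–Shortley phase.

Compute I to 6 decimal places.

m-sum 0 ✓  L=12 even ✓  4≤6≤6 ✓
Π(2lᵢ+1) = 3×11×13 = 429
triangle coeff Δ(1,5,6) = 1/858
Σ_t [0,0]: t=0:+1/14400 = 1/14400
(3j)²=6/143 [(1 5 6; 0 0 0)], sign=+1
Σ_t [0,0]: t=0:+1/60480 = 1/60480
(3j)²=5/429 [(1 5 6; -1 2 -1)], sign=-1
⇒ 4πI² = 30/143
I = (-1)√(30/143/(4π)) = -0.12920749

-0.129207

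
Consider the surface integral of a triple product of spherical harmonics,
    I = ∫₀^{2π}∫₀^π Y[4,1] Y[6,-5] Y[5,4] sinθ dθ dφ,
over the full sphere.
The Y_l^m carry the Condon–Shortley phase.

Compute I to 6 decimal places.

Σlᵢ=15 odd — θ-integrand is odd under cosθ→−cosθ; I=0

0.000000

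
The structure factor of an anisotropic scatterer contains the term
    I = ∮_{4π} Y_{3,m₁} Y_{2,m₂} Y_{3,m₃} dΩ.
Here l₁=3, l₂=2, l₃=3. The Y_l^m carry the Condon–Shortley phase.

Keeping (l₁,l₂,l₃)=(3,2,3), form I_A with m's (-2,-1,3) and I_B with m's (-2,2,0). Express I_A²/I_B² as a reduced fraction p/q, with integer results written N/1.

5/4

Same 3,2,3: normalisation and zero-m 3j drop out of the ratio.
A: Δ: 2! 4! 2! / 9! → 1/3780; sum: t=1:−1/48 = -1/48; 3j²(3 2 3; -2 -1 3) = Δ·Π!·Σ² = 5/84  (sign -1)
B: Δ: 2! 4! 2! / 9! → 1/3780; sum: t=2:+1/24 = 1/24; 3j²(3 2 3; -2 2 0) = Δ·Π!·Σ² = 1/21  (sign -1)
I_A²/I_B² = (5/84)/(1/21) = 5/4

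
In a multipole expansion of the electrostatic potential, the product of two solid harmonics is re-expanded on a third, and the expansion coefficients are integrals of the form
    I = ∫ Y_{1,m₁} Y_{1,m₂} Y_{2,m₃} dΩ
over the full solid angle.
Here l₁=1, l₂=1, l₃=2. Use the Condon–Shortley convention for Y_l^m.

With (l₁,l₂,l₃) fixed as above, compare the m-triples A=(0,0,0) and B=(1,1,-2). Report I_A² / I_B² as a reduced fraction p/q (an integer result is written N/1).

2/3

Shared (l₁,l₂,l₃)=(1,1,2): N and (l;000)² cancel in I_A²/I_B².
A: Δ = 0!·2!·2!/5! = 1/30; Racah Σ t=0..0: t=0:+1/1 = 1/1; ⇒ 3j(1 1 2; 0 0 0)² = 2/15, sgn +1
B: Δ = 0!·2!·2!/5! = 1/30; Racah Σ t=0..0: t=0:+1/4 = 1/4; ⇒ 3j(1 1 2; 1 1 -2)² = 1/5, sgn +1
I_A²/I_B² = (2/15)/(1/5) = 2/3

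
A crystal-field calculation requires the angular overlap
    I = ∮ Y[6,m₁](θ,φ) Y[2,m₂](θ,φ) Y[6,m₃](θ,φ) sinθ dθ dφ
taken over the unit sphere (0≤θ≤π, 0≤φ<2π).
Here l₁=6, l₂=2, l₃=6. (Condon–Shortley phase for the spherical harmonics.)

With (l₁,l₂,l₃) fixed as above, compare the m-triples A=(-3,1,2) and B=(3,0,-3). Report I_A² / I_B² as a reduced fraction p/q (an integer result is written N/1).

l's match ⇒ only the (l;m) 3-j factors differ between A and B.
A: triangle coeff Δ(6,2,6) = 1/90090; Σ_t [1,2]: t=1:−1/161280 t=2:+1/60480 = 1/96768; (3j)²=15/1001 [(6 2 6; -3 1 2)], sign=+1
B: triangle coeff Δ(6,2,6) = 1/90090; Σ_t [0,2]: t=0:+1/120960 t=1:−1/80640 t=2:+1/1451520 = -1/290304; (3j)²=5/2002 [(6 2 6; 3 0 -3)], sign=+1
I_A²/I_B² = (15/1001)/(5/2002) = 6/1

6/1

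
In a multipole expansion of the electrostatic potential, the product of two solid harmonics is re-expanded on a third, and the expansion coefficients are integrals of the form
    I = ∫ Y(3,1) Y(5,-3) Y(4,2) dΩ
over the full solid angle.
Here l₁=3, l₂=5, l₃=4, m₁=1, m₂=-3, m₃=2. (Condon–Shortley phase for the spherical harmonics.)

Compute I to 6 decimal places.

Checks pass: Σm=0; 12 even; l₃=4∈[2,8].
(2·3+1)(2·5+1)(2·4+1) = 693
Δ: 4! 2! 6! / 13! → 1/180180
sum: t=1:−1/576 t=2:+1/144 t=3:−1/576 = 1/288
3j²(3 5 4; 0 0 0) = Δ·Π!·Σ² = 20/1001  (sign +1)
sum: t=0:+1/2304 t=1:−1/720 t=2:+1/5760 = -1/1280
3j²(3 5 4; 1 -3 2) = Δ·Π!·Σ² = 27/1430  (sign -1)
combine: 4πI² = 693·20/1001·27/1430 = 486/1859
take √, sign -1: I = -0.14423595

-0.144236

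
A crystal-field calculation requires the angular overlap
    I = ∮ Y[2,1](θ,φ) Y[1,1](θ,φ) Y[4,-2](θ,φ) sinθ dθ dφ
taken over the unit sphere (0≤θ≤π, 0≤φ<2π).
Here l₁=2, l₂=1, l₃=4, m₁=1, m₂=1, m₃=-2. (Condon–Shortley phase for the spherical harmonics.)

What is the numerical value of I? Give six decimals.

0.000000

triangle: need 1≤l₃≤3, have 4; I=0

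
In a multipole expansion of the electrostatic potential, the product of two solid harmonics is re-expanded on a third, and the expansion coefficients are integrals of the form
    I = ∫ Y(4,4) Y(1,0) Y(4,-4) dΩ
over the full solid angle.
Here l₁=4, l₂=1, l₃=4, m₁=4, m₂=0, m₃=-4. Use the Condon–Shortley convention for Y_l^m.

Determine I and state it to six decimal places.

0.000000

Σlᵢ=9 odd — θ-integrand is odd under cosθ→−cosθ; I=0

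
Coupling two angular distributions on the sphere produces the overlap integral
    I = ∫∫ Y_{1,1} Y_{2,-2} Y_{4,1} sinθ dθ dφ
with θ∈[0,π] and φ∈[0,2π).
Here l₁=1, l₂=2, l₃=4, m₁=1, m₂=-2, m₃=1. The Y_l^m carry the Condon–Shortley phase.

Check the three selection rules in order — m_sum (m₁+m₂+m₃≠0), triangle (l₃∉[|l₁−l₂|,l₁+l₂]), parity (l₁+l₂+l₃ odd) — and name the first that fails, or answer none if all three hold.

Σmᵢ = 0  ✓
l₃∈[|l₁−l₂|,l₁+l₂]=[1,3], have l₃=4  ✗
Σlᵢ = 7 ⇒ odd

triangle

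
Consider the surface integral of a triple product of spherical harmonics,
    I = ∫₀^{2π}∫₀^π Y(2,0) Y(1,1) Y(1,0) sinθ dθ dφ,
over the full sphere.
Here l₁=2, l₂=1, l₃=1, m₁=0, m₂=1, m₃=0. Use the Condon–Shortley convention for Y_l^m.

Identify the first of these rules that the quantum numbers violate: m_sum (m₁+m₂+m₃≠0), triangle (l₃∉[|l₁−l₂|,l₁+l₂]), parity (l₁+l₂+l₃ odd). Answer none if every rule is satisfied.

Σmᵢ = 1  ✗
l₃∈[|l₁−l₂|,l₁+l₂]=[1,3], have l₃=1
Σlᵢ = 4 ⇒ even

m_sum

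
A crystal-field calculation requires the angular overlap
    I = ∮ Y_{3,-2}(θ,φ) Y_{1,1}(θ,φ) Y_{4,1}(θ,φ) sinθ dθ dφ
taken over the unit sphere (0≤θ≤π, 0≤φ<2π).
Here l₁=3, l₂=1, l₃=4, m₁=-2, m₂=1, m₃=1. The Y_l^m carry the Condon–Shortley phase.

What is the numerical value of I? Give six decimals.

Checks pass: Σm=0; 8 even; l₃=4∈[2,4].
(2·3+1)(2·1+1)(2·4+1) = 189
Δ: 0! 6! 2! / 9! → 1/252
sum: t=0:+1/36 = 1/36
3j²(3 1 4; 0 0 0) = Δ·Π!·Σ² = 4/63  (sign +1)
sum: t=0:+1/240 = 1/240
3j²(3 1 4; -2 1 1) = Δ·Π!·Σ² = 1/84  (sign -1)
combine: 4πI² = 189·4/63·1/84 = 1/7
take √, sign -1: I = -0.10662181

-0.106622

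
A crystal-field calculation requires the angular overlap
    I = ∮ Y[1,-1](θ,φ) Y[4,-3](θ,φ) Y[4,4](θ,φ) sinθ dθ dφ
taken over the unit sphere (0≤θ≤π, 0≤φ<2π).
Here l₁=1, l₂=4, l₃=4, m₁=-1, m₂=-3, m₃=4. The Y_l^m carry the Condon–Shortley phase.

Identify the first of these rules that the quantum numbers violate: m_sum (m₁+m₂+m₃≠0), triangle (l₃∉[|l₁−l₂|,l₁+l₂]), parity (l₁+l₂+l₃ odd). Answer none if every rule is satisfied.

parity

azimuthal sum: -1 − 3 + 4 = 0  ✓
3 ≤ 4 ≤ 5 (triangle on l)  ✓
L = 1 + 4 + 4 = 9 (odd)  ✗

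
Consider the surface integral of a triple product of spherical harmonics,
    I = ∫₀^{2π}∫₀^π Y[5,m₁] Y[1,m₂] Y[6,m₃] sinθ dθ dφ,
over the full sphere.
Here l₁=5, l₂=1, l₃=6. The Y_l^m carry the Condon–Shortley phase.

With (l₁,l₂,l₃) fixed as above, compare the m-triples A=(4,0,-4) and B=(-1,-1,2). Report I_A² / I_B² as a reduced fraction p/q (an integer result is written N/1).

Same 5,1,6: normalisation and zero-m 3j drop out of the ratio.
A: Δ: 0! 10! 2! / 13! → 1/858; sum: t=0:+1/362880 = 1/362880; 3j²(5 1 6; 4 0 -4) = Δ·Π!·Σ² = 10/429  (sign +1)
B: Δ: 0! 10! 2! / 13! → 1/858; sum: t=0:+1/34560 = 1/34560; 3j²(5 1 6; -1 -1 2) = Δ·Π!·Σ² = 14/429  (sign +1)
I_A²/I_B² = (10/429)/(14/429) = 5/7

5/7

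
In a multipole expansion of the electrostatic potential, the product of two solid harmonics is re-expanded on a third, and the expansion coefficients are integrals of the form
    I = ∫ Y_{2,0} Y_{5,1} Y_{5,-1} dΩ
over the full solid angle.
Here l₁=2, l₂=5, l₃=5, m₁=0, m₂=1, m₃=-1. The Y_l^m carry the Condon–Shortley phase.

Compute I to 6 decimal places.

-0.145565

m-sum 0 ✓  L=12 even ✓  3≤5≤7 ✓
Π(2lᵢ+1) = 5×11×11 = 605
triangle coeff Δ(2,5,5) = 1/38610
Σ_t [0,2]: t=0:+1/2880 t=1:−1/576 t=2:+1/2880 = -1/960
(3j)²=10/429 [(2 5 5; 0 0 0)], sign=+1
Σ_t [0,2]: t=0:+1/5760 t=1:−1/720 t=2:+1/2304 = -1/1280
(3j)²=27/1430 [(2 5 5; 0 1 -1)], sign=-1
⇒ 4πI² = 45/169
I = (-1)√(45/169/(4π)) = -0.14556534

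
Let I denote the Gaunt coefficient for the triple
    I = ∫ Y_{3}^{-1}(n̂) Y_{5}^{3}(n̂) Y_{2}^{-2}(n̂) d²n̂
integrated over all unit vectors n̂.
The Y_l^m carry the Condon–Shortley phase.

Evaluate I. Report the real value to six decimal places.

Rules hold: Σm=0, L=10 even, 2≤2≤8.
N = 7·11·5 = 385
Δ = 6!·0!·4!/11! = 1/2310
Racah Σ t=3..3: t=3:−1/144 = -1/144
⇒ 3j(3 5 2; 0 0 0)² = 10/231, sgn -1
Racah Σ t=4..4: t=4:+1/1152 = 1/1152
⇒ 3j(3 5 2; -1 3 -2)² = 1/33, sgn +1
4πI² = N·(3j₀)²·(3jₘ)² = 50/99
I = -1·√(0.505051/4π) = -0.20047604

-0.200476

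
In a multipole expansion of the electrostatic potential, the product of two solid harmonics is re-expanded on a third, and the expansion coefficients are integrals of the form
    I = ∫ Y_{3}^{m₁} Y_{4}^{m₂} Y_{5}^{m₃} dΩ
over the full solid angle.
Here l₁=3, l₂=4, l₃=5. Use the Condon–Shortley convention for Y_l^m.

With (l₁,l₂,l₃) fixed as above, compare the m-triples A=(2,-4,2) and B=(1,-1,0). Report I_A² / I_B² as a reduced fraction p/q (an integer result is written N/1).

Shared (l₁,l₂,l₃)=(3,4,5): N and (l;000)² cancel in I_A²/I_B².
A: Δ = 2!·4!·6!/13! = 1/180180; Racah Σ t=0..0: t=0:+1/8640 = 1/8640; ⇒ 3j(3 4 5; 2 -4 2)² = 14/1287, sgn -1
B: Δ = 2!·4!·6!/13! = 1/180180; Racah Σ t=0..2: t=0:+1/288 t=1:−1/288 t=2:+1/5760 = 1/5760; ⇒ 3j(3 4 5; 1 -1 0)² = 1/12012, sgn -1
I_A²/I_B² = (14/1287)/(1/12012) = 392/3

392/3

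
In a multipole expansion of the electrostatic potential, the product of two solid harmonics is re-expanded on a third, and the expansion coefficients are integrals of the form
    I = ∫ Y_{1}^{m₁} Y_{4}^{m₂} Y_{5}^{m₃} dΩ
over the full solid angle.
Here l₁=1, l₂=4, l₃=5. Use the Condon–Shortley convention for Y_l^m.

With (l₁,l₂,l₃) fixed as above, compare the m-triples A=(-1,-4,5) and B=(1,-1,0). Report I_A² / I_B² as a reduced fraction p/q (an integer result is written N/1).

9/2

Shared (l₁,l₂,l₃)=(1,4,5): N and (l;000)² cancel in I_A²/I_B².
A: Δ = 0!·2!·8!/11! = 1/495; Racah Σ t=0..0: t=0:+1/80640 = 1/80640; ⇒ 3j(1 4 5; -1 -4 5)² = 1/11, sgn +1
B: Δ = 0!·2!·8!/11! = 1/495; Racah Σ t=0..0: t=0:+1/1440 = 1/1440; ⇒ 3j(1 4 5; 1 -1 0)² = 2/99, sgn -1
I_A²/I_B² = (1/11)/(2/99) = 9/2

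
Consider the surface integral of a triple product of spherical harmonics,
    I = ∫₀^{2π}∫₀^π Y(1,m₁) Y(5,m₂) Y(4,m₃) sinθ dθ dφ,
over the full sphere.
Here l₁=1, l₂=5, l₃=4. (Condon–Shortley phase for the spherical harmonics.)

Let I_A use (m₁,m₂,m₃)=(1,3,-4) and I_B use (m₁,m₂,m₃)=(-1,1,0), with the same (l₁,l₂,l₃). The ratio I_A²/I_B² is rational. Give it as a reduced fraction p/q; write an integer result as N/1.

Same 1,5,4: normalisation and zero-m 3j drop out of the ratio.
A: Δ: 2! 0! 8! / 11! → 1/495; sum: t=0:+1/80640 = 1/80640; 3j²(1 5 4; 1 3 -4) = Δ·Π!·Σ² = 1/495  (sign +1)
B: Δ: 2! 0! 8! / 11! → 1/495; sum: t=2:+1/1152 = 1/1152; 3j²(1 5 4; -1 1 0) = Δ·Π!·Σ² = 1/33  (sign +1)
I_A²/I_B² = (1/495)/(1/33) = 1/15

1/15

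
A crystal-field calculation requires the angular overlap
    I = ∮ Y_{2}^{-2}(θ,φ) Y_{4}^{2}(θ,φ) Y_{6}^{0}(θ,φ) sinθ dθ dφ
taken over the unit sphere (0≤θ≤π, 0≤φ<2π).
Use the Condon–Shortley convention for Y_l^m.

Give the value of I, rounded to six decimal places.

Rules hold: Σm=0, L=12 even, 2≤6≤6.
N = 5·9·13 = 585
Δ = 0!·4!·8!/13! = 1/6435
Racah Σ t=0..0: t=0:+1/2304 = 1/2304
⇒ 3j(2 4 6; 0 0 0)² = 5/143, sgn +1
Racah Σ t=0..0: t=0:+1/34560 = 1/34560
⇒ 3j(2 4 6; -2 2 0)² = 1/429, sgn +1
4πI² = N·(3j₀)²·(3jₘ)² = 75/1573
I = +1·√(0.0476796/4π) = 0.06159725

0.061597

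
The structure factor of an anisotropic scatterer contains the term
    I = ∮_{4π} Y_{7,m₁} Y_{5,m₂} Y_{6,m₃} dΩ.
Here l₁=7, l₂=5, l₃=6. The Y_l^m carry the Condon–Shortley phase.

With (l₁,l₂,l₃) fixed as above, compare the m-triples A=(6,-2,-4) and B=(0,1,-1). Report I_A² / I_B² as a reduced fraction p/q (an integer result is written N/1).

Same 7,5,6: normalisation and zero-m 3j drop out of the ratio.
A: Δ: 6! 8! 4! / 19! → 1/174594420; sum: t=0:+1/21772800 t=1:−1/19353600 = -1/174182400; 3j²(7 5 6; 6 -2 -4) = Δ·Π!·Σ² = 1/3876  (sign -1)
B: Δ: 6! 8! 4! / 19! → 1/174594420; sum: t=2:+1/829440 t=3:−1/124416 t=4:+1/138240 t=5:−1/1036800 t=6:+1/87091200 = -1/1814400; 3j²(7 5 6; 0 1 -1) = Δ·Π!·Σ² = 64/138567  (sign +1)
I_A²/I_B² = (1/3876)/(64/138567) = 143/256

143/256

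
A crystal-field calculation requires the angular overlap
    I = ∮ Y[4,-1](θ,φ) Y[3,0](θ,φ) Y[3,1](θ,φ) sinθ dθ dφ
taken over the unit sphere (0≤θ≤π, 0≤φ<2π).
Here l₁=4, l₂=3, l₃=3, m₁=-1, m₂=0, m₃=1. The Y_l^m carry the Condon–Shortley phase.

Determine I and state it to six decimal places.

-0.099323

m-sum 0 ✓  L=10 even ✓  1≤3≤7 ✓
Π(2lᵢ+1) = 9×7×7 = 441
triangle coeff Δ(4,3,3) = 1/34650
Σ_t [1,3]: t=1:−1/72 t=2:+1/16 t=3:−1/72 = 5/144
(3j)²=2/77 [(4 3 3; 0 0 0)], sign=-1
Σ_t [1,3]: t=1:−1/288 t=2:+1/24 t=3:−1/48 = 5/288
(3j)²=5/462 [(4 3 3; -1 0 1)], sign=+1
⇒ 4πI² = 15/121
I = (-1)√(15/121/(4π)) = -0.09932258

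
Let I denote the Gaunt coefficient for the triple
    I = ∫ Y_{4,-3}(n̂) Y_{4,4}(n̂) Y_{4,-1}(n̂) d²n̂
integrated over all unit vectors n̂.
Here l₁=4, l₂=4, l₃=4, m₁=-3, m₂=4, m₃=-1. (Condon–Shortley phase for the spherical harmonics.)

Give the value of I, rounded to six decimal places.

Rules hold: Σm=0, L=12 even, 0≤4≤8.
N = 9·9·9 = 729
Δ = 4!·4!·4!/13! = 1/450450
Racah Σ t=0..4: t=0:+1/13824 t=1:−1/216 t=2:+1/64 t=3:−1/216 t=4:+1/13824 = 5/768
⇒ 3j(4 4 4; 0 0 0)² = 18/1001, sgn +1
Racah Σ t=4..4: t=4:+1/3456 = 1/3456
⇒ 3j(4 4 4; -3 4 -1)² = 35/1287, sgn -1
4πI² = N·(3j₀)²·(3jₘ)² = 7290/20449
I = -1·√(0.356497/4π) = -0.16843130

-0.168431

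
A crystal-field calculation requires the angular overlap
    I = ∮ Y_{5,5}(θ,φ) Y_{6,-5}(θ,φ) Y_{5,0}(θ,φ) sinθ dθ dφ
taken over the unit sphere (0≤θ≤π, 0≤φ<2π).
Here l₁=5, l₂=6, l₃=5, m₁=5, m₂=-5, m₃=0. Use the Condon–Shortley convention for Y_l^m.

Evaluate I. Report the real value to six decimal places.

Rules hold: Σm=0, L=16 even, 1≤5≤11.
N = 11·13·11 = 1573
Δ = 6!·4!·6!/17! = 1/28588560
Racah Σ t=1..5: t=1:−1/345600 t=2:+1/13824 t=3:−1/5184 t=4:+1/13824 t=5:−1/345600 = -7/129600
⇒ 3j(5 6 5; 0 0 0)² = 80/7293, sgn +1
Racah Σ t=0..0: t=0:+1/2073600 = 1/2073600
⇒ 3j(5 6 5; 5 -5 0)² = 15/884, sgn -1
4πI² = N·(3j₀)²·(3jₘ)² = 1100/3757
I = -1·√(0.292787/4π) = -0.15264086

-0.152641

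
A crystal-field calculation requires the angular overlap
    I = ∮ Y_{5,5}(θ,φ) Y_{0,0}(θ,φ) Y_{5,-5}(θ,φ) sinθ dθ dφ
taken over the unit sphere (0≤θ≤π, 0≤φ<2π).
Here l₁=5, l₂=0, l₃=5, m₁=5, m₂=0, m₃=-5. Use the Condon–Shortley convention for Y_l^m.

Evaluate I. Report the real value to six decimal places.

m-sum 0 ✓  L=10 even ✓  5≤5≤5 ✓
Π(2lᵢ+1) = 11×1×11 = 121
triangle coeff Δ(5,0,5) = 1/11
Σ_t [0,0]: t=0:+1/14400 = 1/14400
(3j)²=1/11 [(5 0 5; 0 0 0)], sign=-1
Σ_t [0,0]: t=0:+1/3628800 = 1/3628800
(3j)²=1/11 [(5 0 5; 5 0 -5)], sign=+1
⇒ 4πI² = 1/1
I = (-1)√(1/1/(4π)) = -0.28209479

-0.282095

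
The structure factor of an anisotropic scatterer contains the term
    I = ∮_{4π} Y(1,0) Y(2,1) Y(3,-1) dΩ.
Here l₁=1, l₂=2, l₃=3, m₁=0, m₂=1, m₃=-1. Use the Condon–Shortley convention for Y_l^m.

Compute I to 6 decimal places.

-0.233597

m-sum 0 ✓  L=6 even ✓  1≤3≤3 ✓
Π(2lᵢ+1) = 3×5×7 = 105
triangle coeff Δ(1,2,3) = 1/105
Σ_t [0,0]: t=0:+1/4 = 1/4
(3j)²=3/35 [(1 2 3; 0 0 0)], sign=-1
Σ_t [0,0]: t=0:+1/6 = 1/6
(3j)²=8/105 [(1 2 3; 0 1 -1)], sign=+1
⇒ 4πI² = 24/35
I = (-1)√(24/35/(4π)) = -0.23359668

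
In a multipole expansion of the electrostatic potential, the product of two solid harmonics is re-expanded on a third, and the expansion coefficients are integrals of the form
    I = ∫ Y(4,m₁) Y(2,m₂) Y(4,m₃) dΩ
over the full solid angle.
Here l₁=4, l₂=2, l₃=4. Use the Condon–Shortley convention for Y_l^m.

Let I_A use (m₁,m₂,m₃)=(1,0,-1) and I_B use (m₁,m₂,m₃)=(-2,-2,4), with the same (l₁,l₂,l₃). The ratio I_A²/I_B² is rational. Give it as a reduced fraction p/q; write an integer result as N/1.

289/168

l's match ⇒ only the (l;m) 3-j factors differ between A and B.
A: triangle coeff Δ(4,2,4) = 1/13860; Σ_t [0,2]: t=0:+1/144 t=1:−1/48 t=2:+1/480 = -17/1440; (3j)²=289/13860 [(4 2 4; 1 0 -1)], sign=+1
B: triangle coeff Δ(4,2,4) = 1/13860; Σ_t [0,0]: t=0:+1/2880 = 1/2880; (3j)²=2/165 [(4 2 4; -2 -2 4)], sign=+1
I_A²/I_B² = (289/13860)/(2/165) = 289/168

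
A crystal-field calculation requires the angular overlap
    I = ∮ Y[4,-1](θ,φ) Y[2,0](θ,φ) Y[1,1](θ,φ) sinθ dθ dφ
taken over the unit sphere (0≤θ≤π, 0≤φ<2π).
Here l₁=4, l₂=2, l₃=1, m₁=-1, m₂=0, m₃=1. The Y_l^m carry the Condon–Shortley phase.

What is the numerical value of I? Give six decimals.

|4−2|≤1≤4+2 violated ⇒ I = 0

0.000000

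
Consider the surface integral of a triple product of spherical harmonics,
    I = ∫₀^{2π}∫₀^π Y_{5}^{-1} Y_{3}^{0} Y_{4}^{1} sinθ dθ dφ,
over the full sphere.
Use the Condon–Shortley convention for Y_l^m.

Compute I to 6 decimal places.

-0.115089

Rules hold: Σm=0, L=12 even, 2≤4≤8.
N = 11·7·9 = 693
Δ = 4!·6!·2!/13! = 1/180180
Racah Σ t=1..3: t=1:−1/576 t=2:+1/144 t=3:−1/576 = 1/288
⇒ 3j(5 3 4; 0 0 0)² = 20/1001, sgn +1
Racah Σ t=1..3: t=1:−1/1440 t=2:+1/192 t=3:−1/432 = 19/8640
⇒ 3j(5 3 4; -1 0 1)² = 361/30030, sgn -1
4πI² = N·(3j₀)²·(3jₘ)² = 2166/13013
I = -1·√(0.166449/4π) = -0.11508947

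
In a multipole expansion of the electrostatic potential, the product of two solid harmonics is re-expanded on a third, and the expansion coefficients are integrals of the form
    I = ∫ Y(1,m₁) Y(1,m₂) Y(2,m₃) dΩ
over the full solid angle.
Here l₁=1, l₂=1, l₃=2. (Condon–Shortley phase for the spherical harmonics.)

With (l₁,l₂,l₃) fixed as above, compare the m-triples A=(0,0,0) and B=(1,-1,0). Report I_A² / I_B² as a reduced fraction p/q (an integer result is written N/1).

Shared (l₁,l₂,l₃)=(1,1,2): N and (l;000)² cancel in I_A²/I_B².
A: Δ = 0!·2!·2!/5! = 1/30; Racah Σ t=0..0: t=0:+1/1 = 1/1; ⇒ 3j(1 1 2; 0 0 0)² = 2/15, sgn +1
B: Δ = 0!·2!·2!/5! = 1/30; Racah Σ t=0..0: t=0:+1/4 = 1/4; ⇒ 3j(1 1 2; 1 -1 0)² = 1/30, sgn +1
I_A²/I_B² = (2/15)/(1/30) = 4/1

4/1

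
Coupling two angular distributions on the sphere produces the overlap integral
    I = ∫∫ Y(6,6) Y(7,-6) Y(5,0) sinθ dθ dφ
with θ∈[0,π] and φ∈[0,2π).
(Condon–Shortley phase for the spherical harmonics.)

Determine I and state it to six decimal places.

0.168277

Checks pass: Σm=0; 18 even; l₃=5∈[1,13].
(2·6+1)(2·7+1)(2·5+1) = 2145
Δ: 8! 4! 6! / 19! → 1/174594420
sum: t=2:+1/4147200 t=3:−1/207360 t=4:+1/82944 t=5:−1/207360 t=6:+1/4147200 = 1/345600
3j²(6 7 5; 0 0 0) = Δ·Π!·Σ² = 420/46189  (sign -1)
sum: t=0:+1/116121600 = 1/116121600
3j²(6 7 5; 6 -6 0) = Δ·Π!·Σ² = 165/9044  (sign -1)
combine: 4πI² = 2145·420/46189·165/9044 = 37125/104329
take √, sign +1: I = 0.16827739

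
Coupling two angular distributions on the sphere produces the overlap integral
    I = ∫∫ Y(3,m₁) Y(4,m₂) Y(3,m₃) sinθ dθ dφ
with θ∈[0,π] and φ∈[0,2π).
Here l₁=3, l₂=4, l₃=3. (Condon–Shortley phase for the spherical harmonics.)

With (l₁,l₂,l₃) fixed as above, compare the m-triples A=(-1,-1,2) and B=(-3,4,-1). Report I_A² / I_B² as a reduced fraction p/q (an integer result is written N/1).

16/21

l's match ⇒ only the (l;m) 3-j factors differ between A and B.
A: triangle coeff Δ(3,4,3) = 1/34650; Σ_t [2,3]: t=2:+1/48 t=3:−1/144 = 1/72; (3j)²=16/693 [(3 4 3; -1 -1 2)], sign=-1
B: triangle coeff Δ(3,4,3) = 1/34650; Σ_t [4,4]: t=4:+1/1152 = 1/1152; (3j)²=1/33 [(3 4 3; -3 4 -1)], sign=+1
I_A²/I_B² = (16/693)/(1/33) = 16/21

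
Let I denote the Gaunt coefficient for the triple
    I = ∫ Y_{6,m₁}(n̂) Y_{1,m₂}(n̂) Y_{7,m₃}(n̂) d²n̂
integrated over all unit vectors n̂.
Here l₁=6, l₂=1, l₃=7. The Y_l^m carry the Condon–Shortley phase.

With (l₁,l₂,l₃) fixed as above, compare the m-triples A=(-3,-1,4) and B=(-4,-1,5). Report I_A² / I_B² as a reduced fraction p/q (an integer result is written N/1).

Shared (l₁,l₂,l₃)=(6,1,7): N and (l;000)² cancel in I_A²/I_B².
A: Δ = 0!·12!·2!/15! = 1/1365; Racah Σ t=0..0: t=0:+1/4354560 = 1/4354560; ⇒ 3j(6 1 7; -3 -1 4)² = 11/273, sgn -1
B: Δ = 0!·12!·2!/15! = 1/1365; Racah Σ t=0..0: t=0:+1/14515200 = 1/14515200; ⇒ 3j(6 1 7; -4 -1 5)² = 22/455, sgn +1
I_A²/I_B² = (11/273)/(22/455) = 5/6

5/6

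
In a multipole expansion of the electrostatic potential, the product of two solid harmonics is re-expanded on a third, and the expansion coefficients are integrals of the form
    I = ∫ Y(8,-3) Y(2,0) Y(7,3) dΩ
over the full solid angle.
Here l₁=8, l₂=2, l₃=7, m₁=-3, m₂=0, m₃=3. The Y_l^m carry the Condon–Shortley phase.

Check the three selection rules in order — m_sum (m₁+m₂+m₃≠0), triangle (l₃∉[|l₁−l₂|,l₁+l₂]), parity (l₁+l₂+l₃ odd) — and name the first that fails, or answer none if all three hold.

m₁+m₂+m₃ = -3 + 0 + 3 = 0  ✓
triangle: |8−2|=6 ≤ l₃=7 ≤ 8+2=10  ✓
parity: l₁+l₂+l₃ = 17 is odd  ✗

parity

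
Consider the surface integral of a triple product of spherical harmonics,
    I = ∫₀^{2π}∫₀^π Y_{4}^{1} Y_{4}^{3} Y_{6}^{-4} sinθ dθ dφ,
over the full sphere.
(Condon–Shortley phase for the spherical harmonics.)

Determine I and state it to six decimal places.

-0.030176

Checks pass: Σm=0; 14 even; l₃=6∈[0,8].
(2·4+1)(2·4+1)(2·6+1) = 1053
Δ: 2! 6! 6! / 15! → 1/1261260
sum: t=0:+1/4608 t=1:−1/1296 t=2:+1/4608 = -7/20736
3j²(4 4 6; 0 0 0) = Δ·Π!·Σ² = 20/1287  (sign -1)
sum: t=1:−1/34560 t=2:+1/28800 = 1/172800
3j²(4 4 6; 1 3 -4) = Δ·Π!·Σ² = 1/1430  (sign +1)
combine: 4πI² = 1053·20/1287·1/1430 = 18/1573
take √, sign -1: I = -0.03017637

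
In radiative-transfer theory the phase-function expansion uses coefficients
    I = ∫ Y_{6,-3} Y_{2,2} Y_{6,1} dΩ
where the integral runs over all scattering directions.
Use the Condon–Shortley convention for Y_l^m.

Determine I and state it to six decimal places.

0.177674

Rules hold: Σm=0, L=14 even, 4≤6≤8.
N = 13·5·13 = 845
Δ = 2!·10!·2!/15! = 1/90090
Racah Σ t=0..2: t=0:+1/69120 t=1:−1/14400 t=2:+1/69120 = -7/172800
⇒ 3j(6 2 6; 0 0 0)² = 14/715, sgn -1
Racah Σ t=2..2: t=2:+1/120960 = 1/120960
⇒ 3j(6 2 6; -3 2 1)² = 24/1001, sgn -1
4πI² = N·(3j₀)²·(3jₘ)² = 48/121
I = +1·√(0.396694/4π) = 0.17767364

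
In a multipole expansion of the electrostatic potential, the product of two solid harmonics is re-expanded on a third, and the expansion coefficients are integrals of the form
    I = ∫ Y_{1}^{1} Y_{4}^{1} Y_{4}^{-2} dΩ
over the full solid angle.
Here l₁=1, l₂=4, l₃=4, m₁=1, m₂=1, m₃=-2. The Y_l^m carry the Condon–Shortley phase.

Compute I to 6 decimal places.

0.000000

L=9 odd ⇒ parity kills the (l;000) factor ⇒ I = 0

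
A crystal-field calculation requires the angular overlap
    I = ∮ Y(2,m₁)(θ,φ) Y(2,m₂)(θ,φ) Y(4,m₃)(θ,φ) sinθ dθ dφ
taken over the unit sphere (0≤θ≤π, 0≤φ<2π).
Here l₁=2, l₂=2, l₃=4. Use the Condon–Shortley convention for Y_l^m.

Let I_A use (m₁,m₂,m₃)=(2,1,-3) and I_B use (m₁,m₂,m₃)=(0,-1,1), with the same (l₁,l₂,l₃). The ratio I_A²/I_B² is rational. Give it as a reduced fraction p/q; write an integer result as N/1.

7/6

l's match ⇒ only the (l;m) 3-j factors differ between A and B.
A: triangle coeff Δ(2,2,4) = 1/630; Σ_t [0,0]: t=0:+1/144 = 1/144; (3j)²=1/18 [(2 2 4; 2 1 -3)], sign=-1
B: triangle coeff Δ(2,2,4) = 1/630; Σ_t [0,0]: t=0:+1/24 = 1/24; (3j)²=1/21 [(2 2 4; 0 -1 1)], sign=-1
I_A²/I_B² = (1/18)/(1/21) = 7/6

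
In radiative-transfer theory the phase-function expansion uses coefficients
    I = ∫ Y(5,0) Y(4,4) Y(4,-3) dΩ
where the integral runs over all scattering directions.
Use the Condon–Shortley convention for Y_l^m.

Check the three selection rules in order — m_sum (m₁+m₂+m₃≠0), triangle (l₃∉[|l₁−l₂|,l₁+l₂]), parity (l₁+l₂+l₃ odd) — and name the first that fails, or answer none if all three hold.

m₁+m₂+m₃ = 0 + 4 − 3 = 1  ✗
triangle: |5−4|=1 ≤ l₃=4 ≤ 5+4=9
parity: l₁+l₂+l₃ = 13 is odd

m_sum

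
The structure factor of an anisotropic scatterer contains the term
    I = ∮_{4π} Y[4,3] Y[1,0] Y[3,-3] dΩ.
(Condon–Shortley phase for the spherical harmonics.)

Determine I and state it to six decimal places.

Rules hold: Σm=0, L=8 even, 3≤3≤5.
N = 9·3·7 = 189
Δ = 2!·6!·0!/9! = 1/252
Racah Σ t=1..1: t=1:−1/36 = -1/36
⇒ 3j(4 1 3; 0 0 0)² = 4/63, sgn +1
Racah Σ t=1..1: t=1:−1/720 = -1/720
⇒ 3j(4 1 3; 3 0 -3)² = 1/36, sgn -1
4πI² = N·(3j₀)²·(3jₘ)² = 1/3
I = -1·√(0.333333/4π) = -0.16286750

-0.162868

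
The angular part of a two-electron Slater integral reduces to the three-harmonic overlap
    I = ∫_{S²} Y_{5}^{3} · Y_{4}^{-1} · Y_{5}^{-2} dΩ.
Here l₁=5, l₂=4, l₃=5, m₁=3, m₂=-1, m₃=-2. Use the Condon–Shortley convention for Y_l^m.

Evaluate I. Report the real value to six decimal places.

-0.118854

Rules hold: Σm=0, L=14 even, 1≤5≤9.
N = 11·9·11 = 1089
Δ = 4!·6!·4!/15! = 1/3153150
Racah Σ t=0..4: t=0:+1/69120 t=1:−1/1728 t=2:+1/576 t=3:−1/1728 t=4:+1/69120 = 7/11520
⇒ 3j(5 4 5; 0 0 0)² = 2/143, sgn -1
Racah Σ t=0..2: t=0:+1/6912 t=1:−1/2880 t=2:+1/17280 = -1/6912
⇒ 3j(5 4 5; 3 -1 -2)² = 5/429, sgn +1
4πI² = N·(3j₀)²·(3jₘ)² = 30/169
I = -1·√(0.177515/4π) = -0.11885360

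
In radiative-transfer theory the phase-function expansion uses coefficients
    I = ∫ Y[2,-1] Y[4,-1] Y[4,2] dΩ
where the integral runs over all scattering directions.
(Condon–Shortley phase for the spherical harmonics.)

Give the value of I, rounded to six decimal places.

m-sum 0 ✓  L=10 even ✓  2≤4≤6 ✓
Π(2lᵢ+1) = 5×9×9 = 405
triangle coeff Δ(2,4,4) = 1/13860
Σ_t [0,2]: t=0:+1/192 t=1:−1/36 t=2:+1/192 = -5/288
(3j)²=20/693 [(2 4 4; 0 0 0)], sign=-1
Σ_t [1,2]: t=1:−1/96 t=2:+1/240 = -1/160
(3j)²=27/1540 [(2 4 4; -1 -1 2)], sign=-1
⇒ 4πI² = 1215/5929
I = (+1)√(1215/5929/(4π)) = 0.12770047

0.127700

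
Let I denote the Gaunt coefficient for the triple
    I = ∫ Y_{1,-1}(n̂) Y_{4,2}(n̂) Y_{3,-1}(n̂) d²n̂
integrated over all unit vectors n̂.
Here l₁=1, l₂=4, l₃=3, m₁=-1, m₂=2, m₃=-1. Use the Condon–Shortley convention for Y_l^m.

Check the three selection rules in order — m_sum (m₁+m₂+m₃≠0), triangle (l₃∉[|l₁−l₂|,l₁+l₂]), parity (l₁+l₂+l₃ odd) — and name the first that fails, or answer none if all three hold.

none

m₁+m₂+m₃ = -1 + 2 − 1 = 0  ✓
triangle: |1−4|=3 ≤ l₃=3 ≤ 1+4=5  ✓
parity: l₁+l₂+l₃ = 8 is even  ✓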